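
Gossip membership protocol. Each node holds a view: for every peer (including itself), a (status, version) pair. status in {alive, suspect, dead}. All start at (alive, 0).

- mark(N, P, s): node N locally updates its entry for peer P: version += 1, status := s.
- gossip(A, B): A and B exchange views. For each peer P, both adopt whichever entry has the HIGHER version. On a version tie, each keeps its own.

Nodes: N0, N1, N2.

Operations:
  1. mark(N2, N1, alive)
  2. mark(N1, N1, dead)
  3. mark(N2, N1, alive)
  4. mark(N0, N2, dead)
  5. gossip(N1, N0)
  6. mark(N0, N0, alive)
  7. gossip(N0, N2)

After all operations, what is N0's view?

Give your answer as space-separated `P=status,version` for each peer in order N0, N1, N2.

Answer: N0=alive,1 N1=alive,2 N2=dead,1

Derivation:
Op 1: N2 marks N1=alive -> (alive,v1)
Op 2: N1 marks N1=dead -> (dead,v1)
Op 3: N2 marks N1=alive -> (alive,v2)
Op 4: N0 marks N2=dead -> (dead,v1)
Op 5: gossip N1<->N0 -> N1.N0=(alive,v0) N1.N1=(dead,v1) N1.N2=(dead,v1) | N0.N0=(alive,v0) N0.N1=(dead,v1) N0.N2=(dead,v1)
Op 6: N0 marks N0=alive -> (alive,v1)
Op 7: gossip N0<->N2 -> N0.N0=(alive,v1) N0.N1=(alive,v2) N0.N2=(dead,v1) | N2.N0=(alive,v1) N2.N1=(alive,v2) N2.N2=(dead,v1)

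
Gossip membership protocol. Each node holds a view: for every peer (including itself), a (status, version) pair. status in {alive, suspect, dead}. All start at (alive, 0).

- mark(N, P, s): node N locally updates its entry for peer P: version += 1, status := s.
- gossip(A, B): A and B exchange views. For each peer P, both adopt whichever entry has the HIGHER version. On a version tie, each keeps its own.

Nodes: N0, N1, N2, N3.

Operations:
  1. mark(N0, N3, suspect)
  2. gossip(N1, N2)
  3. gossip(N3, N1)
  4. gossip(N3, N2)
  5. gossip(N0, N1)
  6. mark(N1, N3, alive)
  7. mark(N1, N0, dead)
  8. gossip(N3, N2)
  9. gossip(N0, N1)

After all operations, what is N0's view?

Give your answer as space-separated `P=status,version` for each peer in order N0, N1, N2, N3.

Op 1: N0 marks N3=suspect -> (suspect,v1)
Op 2: gossip N1<->N2 -> N1.N0=(alive,v0) N1.N1=(alive,v0) N1.N2=(alive,v0) N1.N3=(alive,v0) | N2.N0=(alive,v0) N2.N1=(alive,v0) N2.N2=(alive,v0) N2.N3=(alive,v0)
Op 3: gossip N3<->N1 -> N3.N0=(alive,v0) N3.N1=(alive,v0) N3.N2=(alive,v0) N3.N3=(alive,v0) | N1.N0=(alive,v0) N1.N1=(alive,v0) N1.N2=(alive,v0) N1.N3=(alive,v0)
Op 4: gossip N3<->N2 -> N3.N0=(alive,v0) N3.N1=(alive,v0) N3.N2=(alive,v0) N3.N3=(alive,v0) | N2.N0=(alive,v0) N2.N1=(alive,v0) N2.N2=(alive,v0) N2.N3=(alive,v0)
Op 5: gossip N0<->N1 -> N0.N0=(alive,v0) N0.N1=(alive,v0) N0.N2=(alive,v0) N0.N3=(suspect,v1) | N1.N0=(alive,v0) N1.N1=(alive,v0) N1.N2=(alive,v0) N1.N3=(suspect,v1)
Op 6: N1 marks N3=alive -> (alive,v2)
Op 7: N1 marks N0=dead -> (dead,v1)
Op 8: gossip N3<->N2 -> N3.N0=(alive,v0) N3.N1=(alive,v0) N3.N2=(alive,v0) N3.N3=(alive,v0) | N2.N0=(alive,v0) N2.N1=(alive,v0) N2.N2=(alive,v0) N2.N3=(alive,v0)
Op 9: gossip N0<->N1 -> N0.N0=(dead,v1) N0.N1=(alive,v0) N0.N2=(alive,v0) N0.N3=(alive,v2) | N1.N0=(dead,v1) N1.N1=(alive,v0) N1.N2=(alive,v0) N1.N3=(alive,v2)

Answer: N0=dead,1 N1=alive,0 N2=alive,0 N3=alive,2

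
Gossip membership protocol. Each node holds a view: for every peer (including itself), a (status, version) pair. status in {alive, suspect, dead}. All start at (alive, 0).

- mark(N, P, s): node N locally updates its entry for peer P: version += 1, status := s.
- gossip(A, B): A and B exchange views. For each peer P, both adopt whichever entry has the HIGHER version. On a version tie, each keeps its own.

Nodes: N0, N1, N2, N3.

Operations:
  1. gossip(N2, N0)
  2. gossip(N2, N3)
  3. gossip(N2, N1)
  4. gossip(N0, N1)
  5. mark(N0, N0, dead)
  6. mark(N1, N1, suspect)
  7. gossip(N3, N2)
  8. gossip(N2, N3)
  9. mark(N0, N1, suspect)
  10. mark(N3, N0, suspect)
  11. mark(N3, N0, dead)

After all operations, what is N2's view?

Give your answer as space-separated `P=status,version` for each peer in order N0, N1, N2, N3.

Op 1: gossip N2<->N0 -> N2.N0=(alive,v0) N2.N1=(alive,v0) N2.N2=(alive,v0) N2.N3=(alive,v0) | N0.N0=(alive,v0) N0.N1=(alive,v0) N0.N2=(alive,v0) N0.N3=(alive,v0)
Op 2: gossip N2<->N3 -> N2.N0=(alive,v0) N2.N1=(alive,v0) N2.N2=(alive,v0) N2.N3=(alive,v0) | N3.N0=(alive,v0) N3.N1=(alive,v0) N3.N2=(alive,v0) N3.N3=(alive,v0)
Op 3: gossip N2<->N1 -> N2.N0=(alive,v0) N2.N1=(alive,v0) N2.N2=(alive,v0) N2.N3=(alive,v0) | N1.N0=(alive,v0) N1.N1=(alive,v0) N1.N2=(alive,v0) N1.N3=(alive,v0)
Op 4: gossip N0<->N1 -> N0.N0=(alive,v0) N0.N1=(alive,v0) N0.N2=(alive,v0) N0.N3=(alive,v0) | N1.N0=(alive,v0) N1.N1=(alive,v0) N1.N2=(alive,v0) N1.N3=(alive,v0)
Op 5: N0 marks N0=dead -> (dead,v1)
Op 6: N1 marks N1=suspect -> (suspect,v1)
Op 7: gossip N3<->N2 -> N3.N0=(alive,v0) N3.N1=(alive,v0) N3.N2=(alive,v0) N3.N3=(alive,v0) | N2.N0=(alive,v0) N2.N1=(alive,v0) N2.N2=(alive,v0) N2.N3=(alive,v0)
Op 8: gossip N2<->N3 -> N2.N0=(alive,v0) N2.N1=(alive,v0) N2.N2=(alive,v0) N2.N3=(alive,v0) | N3.N0=(alive,v0) N3.N1=(alive,v0) N3.N2=(alive,v0) N3.N3=(alive,v0)
Op 9: N0 marks N1=suspect -> (suspect,v1)
Op 10: N3 marks N0=suspect -> (suspect,v1)
Op 11: N3 marks N0=dead -> (dead,v2)

Answer: N0=alive,0 N1=alive,0 N2=alive,0 N3=alive,0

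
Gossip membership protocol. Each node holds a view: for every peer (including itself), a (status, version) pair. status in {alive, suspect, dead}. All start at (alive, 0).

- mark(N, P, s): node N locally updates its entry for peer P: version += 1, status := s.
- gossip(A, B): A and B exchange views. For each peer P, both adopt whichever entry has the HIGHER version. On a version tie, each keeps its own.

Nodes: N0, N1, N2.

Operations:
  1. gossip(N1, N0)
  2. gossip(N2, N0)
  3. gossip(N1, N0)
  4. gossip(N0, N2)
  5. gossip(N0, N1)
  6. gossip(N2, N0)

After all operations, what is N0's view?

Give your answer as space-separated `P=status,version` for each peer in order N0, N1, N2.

Answer: N0=alive,0 N1=alive,0 N2=alive,0

Derivation:
Op 1: gossip N1<->N0 -> N1.N0=(alive,v0) N1.N1=(alive,v0) N1.N2=(alive,v0) | N0.N0=(alive,v0) N0.N1=(alive,v0) N0.N2=(alive,v0)
Op 2: gossip N2<->N0 -> N2.N0=(alive,v0) N2.N1=(alive,v0) N2.N2=(alive,v0) | N0.N0=(alive,v0) N0.N1=(alive,v0) N0.N2=(alive,v0)
Op 3: gossip N1<->N0 -> N1.N0=(alive,v0) N1.N1=(alive,v0) N1.N2=(alive,v0) | N0.N0=(alive,v0) N0.N1=(alive,v0) N0.N2=(alive,v0)
Op 4: gossip N0<->N2 -> N0.N0=(alive,v0) N0.N1=(alive,v0) N0.N2=(alive,v0) | N2.N0=(alive,v0) N2.N1=(alive,v0) N2.N2=(alive,v0)
Op 5: gossip N0<->N1 -> N0.N0=(alive,v0) N0.N1=(alive,v0) N0.N2=(alive,v0) | N1.N0=(alive,v0) N1.N1=(alive,v0) N1.N2=(alive,v0)
Op 6: gossip N2<->N0 -> N2.N0=(alive,v0) N2.N1=(alive,v0) N2.N2=(alive,v0) | N0.N0=(alive,v0) N0.N1=(alive,v0) N0.N2=(alive,v0)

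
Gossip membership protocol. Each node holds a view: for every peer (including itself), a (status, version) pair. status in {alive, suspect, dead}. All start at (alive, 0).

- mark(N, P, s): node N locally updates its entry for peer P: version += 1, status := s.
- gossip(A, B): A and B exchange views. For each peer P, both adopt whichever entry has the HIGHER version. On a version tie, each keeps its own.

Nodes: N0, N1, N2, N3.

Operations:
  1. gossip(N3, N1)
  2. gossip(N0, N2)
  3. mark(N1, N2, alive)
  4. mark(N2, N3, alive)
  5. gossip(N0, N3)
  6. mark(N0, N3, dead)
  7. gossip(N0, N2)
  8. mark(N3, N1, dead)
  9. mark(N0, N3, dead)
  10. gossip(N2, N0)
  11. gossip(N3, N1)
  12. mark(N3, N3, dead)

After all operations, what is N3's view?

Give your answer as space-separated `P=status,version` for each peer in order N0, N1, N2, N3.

Answer: N0=alive,0 N1=dead,1 N2=alive,1 N3=dead,1

Derivation:
Op 1: gossip N3<->N1 -> N3.N0=(alive,v0) N3.N1=(alive,v0) N3.N2=(alive,v0) N3.N3=(alive,v0) | N1.N0=(alive,v0) N1.N1=(alive,v0) N1.N2=(alive,v0) N1.N3=(alive,v0)
Op 2: gossip N0<->N2 -> N0.N0=(alive,v0) N0.N1=(alive,v0) N0.N2=(alive,v0) N0.N3=(alive,v0) | N2.N0=(alive,v0) N2.N1=(alive,v0) N2.N2=(alive,v0) N2.N3=(alive,v0)
Op 3: N1 marks N2=alive -> (alive,v1)
Op 4: N2 marks N3=alive -> (alive,v1)
Op 5: gossip N0<->N3 -> N0.N0=(alive,v0) N0.N1=(alive,v0) N0.N2=(alive,v0) N0.N3=(alive,v0) | N3.N0=(alive,v0) N3.N1=(alive,v0) N3.N2=(alive,v0) N3.N3=(alive,v0)
Op 6: N0 marks N3=dead -> (dead,v1)
Op 7: gossip N0<->N2 -> N0.N0=(alive,v0) N0.N1=(alive,v0) N0.N2=(alive,v0) N0.N3=(dead,v1) | N2.N0=(alive,v0) N2.N1=(alive,v0) N2.N2=(alive,v0) N2.N3=(alive,v1)
Op 8: N3 marks N1=dead -> (dead,v1)
Op 9: N0 marks N3=dead -> (dead,v2)
Op 10: gossip N2<->N0 -> N2.N0=(alive,v0) N2.N1=(alive,v0) N2.N2=(alive,v0) N2.N3=(dead,v2) | N0.N0=(alive,v0) N0.N1=(alive,v0) N0.N2=(alive,v0) N0.N3=(dead,v2)
Op 11: gossip N3<->N1 -> N3.N0=(alive,v0) N3.N1=(dead,v1) N3.N2=(alive,v1) N3.N3=(alive,v0) | N1.N0=(alive,v0) N1.N1=(dead,v1) N1.N2=(alive,v1) N1.N3=(alive,v0)
Op 12: N3 marks N3=dead -> (dead,v1)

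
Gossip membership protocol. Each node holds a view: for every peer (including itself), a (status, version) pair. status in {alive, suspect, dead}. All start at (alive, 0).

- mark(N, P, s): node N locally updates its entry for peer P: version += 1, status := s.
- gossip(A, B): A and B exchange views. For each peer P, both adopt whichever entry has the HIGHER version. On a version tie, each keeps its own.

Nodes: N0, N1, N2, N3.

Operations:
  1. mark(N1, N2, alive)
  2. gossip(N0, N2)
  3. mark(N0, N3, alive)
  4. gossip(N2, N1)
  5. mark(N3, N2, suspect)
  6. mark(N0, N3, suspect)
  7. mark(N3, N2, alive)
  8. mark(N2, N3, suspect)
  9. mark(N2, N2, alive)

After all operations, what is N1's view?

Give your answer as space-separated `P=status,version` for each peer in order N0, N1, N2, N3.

Op 1: N1 marks N2=alive -> (alive,v1)
Op 2: gossip N0<->N2 -> N0.N0=(alive,v0) N0.N1=(alive,v0) N0.N2=(alive,v0) N0.N3=(alive,v0) | N2.N0=(alive,v0) N2.N1=(alive,v0) N2.N2=(alive,v0) N2.N3=(alive,v0)
Op 3: N0 marks N3=alive -> (alive,v1)
Op 4: gossip N2<->N1 -> N2.N0=(alive,v0) N2.N1=(alive,v0) N2.N2=(alive,v1) N2.N3=(alive,v0) | N1.N0=(alive,v0) N1.N1=(alive,v0) N1.N2=(alive,v1) N1.N3=(alive,v0)
Op 5: N3 marks N2=suspect -> (suspect,v1)
Op 6: N0 marks N3=suspect -> (suspect,v2)
Op 7: N3 marks N2=alive -> (alive,v2)
Op 8: N2 marks N3=suspect -> (suspect,v1)
Op 9: N2 marks N2=alive -> (alive,v2)

Answer: N0=alive,0 N1=alive,0 N2=alive,1 N3=alive,0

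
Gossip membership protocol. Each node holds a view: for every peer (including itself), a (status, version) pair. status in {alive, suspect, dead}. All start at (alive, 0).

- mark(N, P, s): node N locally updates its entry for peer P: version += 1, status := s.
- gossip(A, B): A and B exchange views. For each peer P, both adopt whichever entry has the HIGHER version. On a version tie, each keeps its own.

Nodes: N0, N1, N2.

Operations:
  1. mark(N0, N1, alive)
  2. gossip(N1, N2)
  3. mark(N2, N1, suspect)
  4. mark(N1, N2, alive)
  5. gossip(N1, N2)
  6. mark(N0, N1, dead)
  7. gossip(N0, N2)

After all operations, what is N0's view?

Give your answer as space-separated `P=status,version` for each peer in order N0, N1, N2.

Op 1: N0 marks N1=alive -> (alive,v1)
Op 2: gossip N1<->N2 -> N1.N0=(alive,v0) N1.N1=(alive,v0) N1.N2=(alive,v0) | N2.N0=(alive,v0) N2.N1=(alive,v0) N2.N2=(alive,v0)
Op 3: N2 marks N1=suspect -> (suspect,v1)
Op 4: N1 marks N2=alive -> (alive,v1)
Op 5: gossip N1<->N2 -> N1.N0=(alive,v0) N1.N1=(suspect,v1) N1.N2=(alive,v1) | N2.N0=(alive,v0) N2.N1=(suspect,v1) N2.N2=(alive,v1)
Op 6: N0 marks N1=dead -> (dead,v2)
Op 7: gossip N0<->N2 -> N0.N0=(alive,v0) N0.N1=(dead,v2) N0.N2=(alive,v1) | N2.N0=(alive,v0) N2.N1=(dead,v2) N2.N2=(alive,v1)

Answer: N0=alive,0 N1=dead,2 N2=alive,1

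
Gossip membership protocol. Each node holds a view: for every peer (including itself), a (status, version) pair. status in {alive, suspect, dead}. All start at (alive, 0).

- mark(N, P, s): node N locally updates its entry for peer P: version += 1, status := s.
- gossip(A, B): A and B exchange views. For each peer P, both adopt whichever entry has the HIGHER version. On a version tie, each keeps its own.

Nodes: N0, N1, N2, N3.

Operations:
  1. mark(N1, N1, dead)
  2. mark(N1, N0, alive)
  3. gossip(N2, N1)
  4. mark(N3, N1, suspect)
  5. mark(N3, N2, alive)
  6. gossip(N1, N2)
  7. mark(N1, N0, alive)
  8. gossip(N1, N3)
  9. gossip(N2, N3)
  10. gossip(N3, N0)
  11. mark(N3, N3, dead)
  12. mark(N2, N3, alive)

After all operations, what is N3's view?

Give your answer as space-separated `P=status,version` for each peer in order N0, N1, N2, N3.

Answer: N0=alive,2 N1=suspect,1 N2=alive,1 N3=dead,1

Derivation:
Op 1: N1 marks N1=dead -> (dead,v1)
Op 2: N1 marks N0=alive -> (alive,v1)
Op 3: gossip N2<->N1 -> N2.N0=(alive,v1) N2.N1=(dead,v1) N2.N2=(alive,v0) N2.N3=(alive,v0) | N1.N0=(alive,v1) N1.N1=(dead,v1) N1.N2=(alive,v0) N1.N3=(alive,v0)
Op 4: N3 marks N1=suspect -> (suspect,v1)
Op 5: N3 marks N2=alive -> (alive,v1)
Op 6: gossip N1<->N2 -> N1.N0=(alive,v1) N1.N1=(dead,v1) N1.N2=(alive,v0) N1.N3=(alive,v0) | N2.N0=(alive,v1) N2.N1=(dead,v1) N2.N2=(alive,v0) N2.N3=(alive,v0)
Op 7: N1 marks N0=alive -> (alive,v2)
Op 8: gossip N1<->N3 -> N1.N0=(alive,v2) N1.N1=(dead,v1) N1.N2=(alive,v1) N1.N3=(alive,v0) | N3.N0=(alive,v2) N3.N1=(suspect,v1) N3.N2=(alive,v1) N3.N3=(alive,v0)
Op 9: gossip N2<->N3 -> N2.N0=(alive,v2) N2.N1=(dead,v1) N2.N2=(alive,v1) N2.N3=(alive,v0) | N3.N0=(alive,v2) N3.N1=(suspect,v1) N3.N2=(alive,v1) N3.N3=(alive,v0)
Op 10: gossip N3<->N0 -> N3.N0=(alive,v2) N3.N1=(suspect,v1) N3.N2=(alive,v1) N3.N3=(alive,v0) | N0.N0=(alive,v2) N0.N1=(suspect,v1) N0.N2=(alive,v1) N0.N3=(alive,v0)
Op 11: N3 marks N3=dead -> (dead,v1)
Op 12: N2 marks N3=alive -> (alive,v1)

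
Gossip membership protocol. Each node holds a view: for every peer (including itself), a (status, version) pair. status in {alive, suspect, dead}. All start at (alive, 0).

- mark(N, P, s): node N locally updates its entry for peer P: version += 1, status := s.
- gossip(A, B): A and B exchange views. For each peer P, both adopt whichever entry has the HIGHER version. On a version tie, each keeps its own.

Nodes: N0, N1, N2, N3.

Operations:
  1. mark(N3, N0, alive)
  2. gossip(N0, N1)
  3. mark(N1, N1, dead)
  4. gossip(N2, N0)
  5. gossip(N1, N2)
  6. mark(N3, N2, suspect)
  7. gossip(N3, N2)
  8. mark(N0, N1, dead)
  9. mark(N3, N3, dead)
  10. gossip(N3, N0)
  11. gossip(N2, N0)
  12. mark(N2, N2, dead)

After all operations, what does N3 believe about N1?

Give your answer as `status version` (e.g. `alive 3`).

Answer: dead 1

Derivation:
Op 1: N3 marks N0=alive -> (alive,v1)
Op 2: gossip N0<->N1 -> N0.N0=(alive,v0) N0.N1=(alive,v0) N0.N2=(alive,v0) N0.N3=(alive,v0) | N1.N0=(alive,v0) N1.N1=(alive,v0) N1.N2=(alive,v0) N1.N3=(alive,v0)
Op 3: N1 marks N1=dead -> (dead,v1)
Op 4: gossip N2<->N0 -> N2.N0=(alive,v0) N2.N1=(alive,v0) N2.N2=(alive,v0) N2.N3=(alive,v0) | N0.N0=(alive,v0) N0.N1=(alive,v0) N0.N2=(alive,v0) N0.N3=(alive,v0)
Op 5: gossip N1<->N2 -> N1.N0=(alive,v0) N1.N1=(dead,v1) N1.N2=(alive,v0) N1.N3=(alive,v0) | N2.N0=(alive,v0) N2.N1=(dead,v1) N2.N2=(alive,v0) N2.N3=(alive,v0)
Op 6: N3 marks N2=suspect -> (suspect,v1)
Op 7: gossip N3<->N2 -> N3.N0=(alive,v1) N3.N1=(dead,v1) N3.N2=(suspect,v1) N3.N3=(alive,v0) | N2.N0=(alive,v1) N2.N1=(dead,v1) N2.N2=(suspect,v1) N2.N3=(alive,v0)
Op 8: N0 marks N1=dead -> (dead,v1)
Op 9: N3 marks N3=dead -> (dead,v1)
Op 10: gossip N3<->N0 -> N3.N0=(alive,v1) N3.N1=(dead,v1) N3.N2=(suspect,v1) N3.N3=(dead,v1) | N0.N0=(alive,v1) N0.N1=(dead,v1) N0.N2=(suspect,v1) N0.N3=(dead,v1)
Op 11: gossip N2<->N0 -> N2.N0=(alive,v1) N2.N1=(dead,v1) N2.N2=(suspect,v1) N2.N3=(dead,v1) | N0.N0=(alive,v1) N0.N1=(dead,v1) N0.N2=(suspect,v1) N0.N3=(dead,v1)
Op 12: N2 marks N2=dead -> (dead,v2)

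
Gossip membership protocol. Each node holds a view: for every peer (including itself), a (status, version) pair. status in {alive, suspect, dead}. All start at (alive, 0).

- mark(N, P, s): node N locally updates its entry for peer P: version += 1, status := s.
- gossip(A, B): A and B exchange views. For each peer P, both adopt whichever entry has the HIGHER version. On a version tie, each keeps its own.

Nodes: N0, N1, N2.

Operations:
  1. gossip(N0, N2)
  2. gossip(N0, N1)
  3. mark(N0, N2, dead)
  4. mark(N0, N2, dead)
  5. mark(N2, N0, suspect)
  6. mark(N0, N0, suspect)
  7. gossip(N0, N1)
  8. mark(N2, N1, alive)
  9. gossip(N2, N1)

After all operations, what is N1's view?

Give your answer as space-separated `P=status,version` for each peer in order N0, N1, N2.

Op 1: gossip N0<->N2 -> N0.N0=(alive,v0) N0.N1=(alive,v0) N0.N2=(alive,v0) | N2.N0=(alive,v0) N2.N1=(alive,v0) N2.N2=(alive,v0)
Op 2: gossip N0<->N1 -> N0.N0=(alive,v0) N0.N1=(alive,v0) N0.N2=(alive,v0) | N1.N0=(alive,v0) N1.N1=(alive,v0) N1.N2=(alive,v0)
Op 3: N0 marks N2=dead -> (dead,v1)
Op 4: N0 marks N2=dead -> (dead,v2)
Op 5: N2 marks N0=suspect -> (suspect,v1)
Op 6: N0 marks N0=suspect -> (suspect,v1)
Op 7: gossip N0<->N1 -> N0.N0=(suspect,v1) N0.N1=(alive,v0) N0.N2=(dead,v2) | N1.N0=(suspect,v1) N1.N1=(alive,v0) N1.N2=(dead,v2)
Op 8: N2 marks N1=alive -> (alive,v1)
Op 9: gossip N2<->N1 -> N2.N0=(suspect,v1) N2.N1=(alive,v1) N2.N2=(dead,v2) | N1.N0=(suspect,v1) N1.N1=(alive,v1) N1.N2=(dead,v2)

Answer: N0=suspect,1 N1=alive,1 N2=dead,2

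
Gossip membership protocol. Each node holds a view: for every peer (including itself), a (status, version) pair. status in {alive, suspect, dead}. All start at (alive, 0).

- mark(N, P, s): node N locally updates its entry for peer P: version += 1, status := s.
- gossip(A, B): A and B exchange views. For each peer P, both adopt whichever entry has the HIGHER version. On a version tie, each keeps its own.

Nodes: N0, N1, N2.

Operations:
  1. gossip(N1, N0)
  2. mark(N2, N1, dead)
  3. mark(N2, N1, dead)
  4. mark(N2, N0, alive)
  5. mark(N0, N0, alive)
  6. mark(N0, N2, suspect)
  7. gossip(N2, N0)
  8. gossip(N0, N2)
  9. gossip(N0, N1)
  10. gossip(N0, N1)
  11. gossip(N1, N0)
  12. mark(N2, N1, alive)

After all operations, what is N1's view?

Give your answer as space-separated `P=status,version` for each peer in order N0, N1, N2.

Op 1: gossip N1<->N0 -> N1.N0=(alive,v0) N1.N1=(alive,v0) N1.N2=(alive,v0) | N0.N0=(alive,v0) N0.N1=(alive,v0) N0.N2=(alive,v0)
Op 2: N2 marks N1=dead -> (dead,v1)
Op 3: N2 marks N1=dead -> (dead,v2)
Op 4: N2 marks N0=alive -> (alive,v1)
Op 5: N0 marks N0=alive -> (alive,v1)
Op 6: N0 marks N2=suspect -> (suspect,v1)
Op 7: gossip N2<->N0 -> N2.N0=(alive,v1) N2.N1=(dead,v2) N2.N2=(suspect,v1) | N0.N0=(alive,v1) N0.N1=(dead,v2) N0.N2=(suspect,v1)
Op 8: gossip N0<->N2 -> N0.N0=(alive,v1) N0.N1=(dead,v2) N0.N2=(suspect,v1) | N2.N0=(alive,v1) N2.N1=(dead,v2) N2.N2=(suspect,v1)
Op 9: gossip N0<->N1 -> N0.N0=(alive,v1) N0.N1=(dead,v2) N0.N2=(suspect,v1) | N1.N0=(alive,v1) N1.N1=(dead,v2) N1.N2=(suspect,v1)
Op 10: gossip N0<->N1 -> N0.N0=(alive,v1) N0.N1=(dead,v2) N0.N2=(suspect,v1) | N1.N0=(alive,v1) N1.N1=(dead,v2) N1.N2=(suspect,v1)
Op 11: gossip N1<->N0 -> N1.N0=(alive,v1) N1.N1=(dead,v2) N1.N2=(suspect,v1) | N0.N0=(alive,v1) N0.N1=(dead,v2) N0.N2=(suspect,v1)
Op 12: N2 marks N1=alive -> (alive,v3)

Answer: N0=alive,1 N1=dead,2 N2=suspect,1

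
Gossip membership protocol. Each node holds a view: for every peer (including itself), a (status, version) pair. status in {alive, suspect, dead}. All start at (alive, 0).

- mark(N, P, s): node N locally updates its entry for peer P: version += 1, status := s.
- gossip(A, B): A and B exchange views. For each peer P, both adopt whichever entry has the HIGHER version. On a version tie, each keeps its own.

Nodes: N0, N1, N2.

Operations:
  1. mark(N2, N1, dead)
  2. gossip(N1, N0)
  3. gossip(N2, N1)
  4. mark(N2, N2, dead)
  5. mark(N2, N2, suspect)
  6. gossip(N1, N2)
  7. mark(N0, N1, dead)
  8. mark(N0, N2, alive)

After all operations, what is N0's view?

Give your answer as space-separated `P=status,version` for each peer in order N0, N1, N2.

Answer: N0=alive,0 N1=dead,1 N2=alive,1

Derivation:
Op 1: N2 marks N1=dead -> (dead,v1)
Op 2: gossip N1<->N0 -> N1.N0=(alive,v0) N1.N1=(alive,v0) N1.N2=(alive,v0) | N0.N0=(alive,v0) N0.N1=(alive,v0) N0.N2=(alive,v0)
Op 3: gossip N2<->N1 -> N2.N0=(alive,v0) N2.N1=(dead,v1) N2.N2=(alive,v0) | N1.N0=(alive,v0) N1.N1=(dead,v1) N1.N2=(alive,v0)
Op 4: N2 marks N2=dead -> (dead,v1)
Op 5: N2 marks N2=suspect -> (suspect,v2)
Op 6: gossip N1<->N2 -> N1.N0=(alive,v0) N1.N1=(dead,v1) N1.N2=(suspect,v2) | N2.N0=(alive,v0) N2.N1=(dead,v1) N2.N2=(suspect,v2)
Op 7: N0 marks N1=dead -> (dead,v1)
Op 8: N0 marks N2=alive -> (alive,v1)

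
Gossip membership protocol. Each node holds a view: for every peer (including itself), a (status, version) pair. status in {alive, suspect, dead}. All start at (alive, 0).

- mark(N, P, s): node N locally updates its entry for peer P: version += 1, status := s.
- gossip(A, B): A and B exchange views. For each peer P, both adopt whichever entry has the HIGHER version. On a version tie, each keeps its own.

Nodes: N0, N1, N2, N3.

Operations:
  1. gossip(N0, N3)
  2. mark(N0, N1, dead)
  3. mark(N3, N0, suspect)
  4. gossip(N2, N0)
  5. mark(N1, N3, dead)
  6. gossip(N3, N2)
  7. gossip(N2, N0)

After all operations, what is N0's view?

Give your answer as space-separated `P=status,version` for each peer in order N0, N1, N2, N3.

Answer: N0=suspect,1 N1=dead,1 N2=alive,0 N3=alive,0

Derivation:
Op 1: gossip N0<->N3 -> N0.N0=(alive,v0) N0.N1=(alive,v0) N0.N2=(alive,v0) N0.N3=(alive,v0) | N3.N0=(alive,v0) N3.N1=(alive,v0) N3.N2=(alive,v0) N3.N3=(alive,v0)
Op 2: N0 marks N1=dead -> (dead,v1)
Op 3: N3 marks N0=suspect -> (suspect,v1)
Op 4: gossip N2<->N0 -> N2.N0=(alive,v0) N2.N1=(dead,v1) N2.N2=(alive,v0) N2.N3=(alive,v0) | N0.N0=(alive,v0) N0.N1=(dead,v1) N0.N2=(alive,v0) N0.N3=(alive,v0)
Op 5: N1 marks N3=dead -> (dead,v1)
Op 6: gossip N3<->N2 -> N3.N0=(suspect,v1) N3.N1=(dead,v1) N3.N2=(alive,v0) N3.N3=(alive,v0) | N2.N0=(suspect,v1) N2.N1=(dead,v1) N2.N2=(alive,v0) N2.N3=(alive,v0)
Op 7: gossip N2<->N0 -> N2.N0=(suspect,v1) N2.N1=(dead,v1) N2.N2=(alive,v0) N2.N3=(alive,v0) | N0.N0=(suspect,v1) N0.N1=(dead,v1) N0.N2=(alive,v0) N0.N3=(alive,v0)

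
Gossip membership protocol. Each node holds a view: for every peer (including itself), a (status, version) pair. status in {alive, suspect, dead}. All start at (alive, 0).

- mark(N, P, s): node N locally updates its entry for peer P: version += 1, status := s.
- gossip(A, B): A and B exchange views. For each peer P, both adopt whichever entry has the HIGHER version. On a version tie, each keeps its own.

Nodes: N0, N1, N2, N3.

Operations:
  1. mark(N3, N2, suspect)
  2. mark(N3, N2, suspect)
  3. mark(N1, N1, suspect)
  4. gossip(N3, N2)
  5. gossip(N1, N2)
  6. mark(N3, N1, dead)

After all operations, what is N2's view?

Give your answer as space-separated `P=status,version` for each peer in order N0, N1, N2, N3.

Answer: N0=alive,0 N1=suspect,1 N2=suspect,2 N3=alive,0

Derivation:
Op 1: N3 marks N2=suspect -> (suspect,v1)
Op 2: N3 marks N2=suspect -> (suspect,v2)
Op 3: N1 marks N1=suspect -> (suspect,v1)
Op 4: gossip N3<->N2 -> N3.N0=(alive,v0) N3.N1=(alive,v0) N3.N2=(suspect,v2) N3.N3=(alive,v0) | N2.N0=(alive,v0) N2.N1=(alive,v0) N2.N2=(suspect,v2) N2.N3=(alive,v0)
Op 5: gossip N1<->N2 -> N1.N0=(alive,v0) N1.N1=(suspect,v1) N1.N2=(suspect,v2) N1.N3=(alive,v0) | N2.N0=(alive,v0) N2.N1=(suspect,v1) N2.N2=(suspect,v2) N2.N3=(alive,v0)
Op 6: N3 marks N1=dead -> (dead,v1)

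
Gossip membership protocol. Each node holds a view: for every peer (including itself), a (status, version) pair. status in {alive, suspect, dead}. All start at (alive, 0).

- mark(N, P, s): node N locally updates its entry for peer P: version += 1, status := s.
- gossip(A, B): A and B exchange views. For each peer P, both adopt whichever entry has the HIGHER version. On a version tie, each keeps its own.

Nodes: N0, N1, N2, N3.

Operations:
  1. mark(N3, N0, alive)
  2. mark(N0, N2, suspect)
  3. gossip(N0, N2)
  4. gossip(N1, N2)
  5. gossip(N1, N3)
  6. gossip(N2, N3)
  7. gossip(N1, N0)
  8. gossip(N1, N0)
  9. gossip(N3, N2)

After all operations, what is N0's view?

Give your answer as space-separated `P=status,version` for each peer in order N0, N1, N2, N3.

Op 1: N3 marks N0=alive -> (alive,v1)
Op 2: N0 marks N2=suspect -> (suspect,v1)
Op 3: gossip N0<->N2 -> N0.N0=(alive,v0) N0.N1=(alive,v0) N0.N2=(suspect,v1) N0.N3=(alive,v0) | N2.N0=(alive,v0) N2.N1=(alive,v0) N2.N2=(suspect,v1) N2.N3=(alive,v0)
Op 4: gossip N1<->N2 -> N1.N0=(alive,v0) N1.N1=(alive,v0) N1.N2=(suspect,v1) N1.N3=(alive,v0) | N2.N0=(alive,v0) N2.N1=(alive,v0) N2.N2=(suspect,v1) N2.N3=(alive,v0)
Op 5: gossip N1<->N3 -> N1.N0=(alive,v1) N1.N1=(alive,v0) N1.N2=(suspect,v1) N1.N3=(alive,v0) | N3.N0=(alive,v1) N3.N1=(alive,v0) N3.N2=(suspect,v1) N3.N3=(alive,v0)
Op 6: gossip N2<->N3 -> N2.N0=(alive,v1) N2.N1=(alive,v0) N2.N2=(suspect,v1) N2.N3=(alive,v0) | N3.N0=(alive,v1) N3.N1=(alive,v0) N3.N2=(suspect,v1) N3.N3=(alive,v0)
Op 7: gossip N1<->N0 -> N1.N0=(alive,v1) N1.N1=(alive,v0) N1.N2=(suspect,v1) N1.N3=(alive,v0) | N0.N0=(alive,v1) N0.N1=(alive,v0) N0.N2=(suspect,v1) N0.N3=(alive,v0)
Op 8: gossip N1<->N0 -> N1.N0=(alive,v1) N1.N1=(alive,v0) N1.N2=(suspect,v1) N1.N3=(alive,v0) | N0.N0=(alive,v1) N0.N1=(alive,v0) N0.N2=(suspect,v1) N0.N3=(alive,v0)
Op 9: gossip N3<->N2 -> N3.N0=(alive,v1) N3.N1=(alive,v0) N3.N2=(suspect,v1) N3.N3=(alive,v0) | N2.N0=(alive,v1) N2.N1=(alive,v0) N2.N2=(suspect,v1) N2.N3=(alive,v0)

Answer: N0=alive,1 N1=alive,0 N2=suspect,1 N3=alive,0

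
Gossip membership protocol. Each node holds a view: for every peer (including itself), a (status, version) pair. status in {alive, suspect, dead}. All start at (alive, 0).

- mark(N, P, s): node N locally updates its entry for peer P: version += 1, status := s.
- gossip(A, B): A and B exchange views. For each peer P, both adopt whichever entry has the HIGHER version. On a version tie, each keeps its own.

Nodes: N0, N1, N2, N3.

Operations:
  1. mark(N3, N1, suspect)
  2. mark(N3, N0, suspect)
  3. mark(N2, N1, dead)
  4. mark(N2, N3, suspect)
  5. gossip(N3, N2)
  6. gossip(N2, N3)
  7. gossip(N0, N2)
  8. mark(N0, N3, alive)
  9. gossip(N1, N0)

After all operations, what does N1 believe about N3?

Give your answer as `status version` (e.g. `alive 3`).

Op 1: N3 marks N1=suspect -> (suspect,v1)
Op 2: N3 marks N0=suspect -> (suspect,v1)
Op 3: N2 marks N1=dead -> (dead,v1)
Op 4: N2 marks N3=suspect -> (suspect,v1)
Op 5: gossip N3<->N2 -> N3.N0=(suspect,v1) N3.N1=(suspect,v1) N3.N2=(alive,v0) N3.N3=(suspect,v1) | N2.N0=(suspect,v1) N2.N1=(dead,v1) N2.N2=(alive,v0) N2.N3=(suspect,v1)
Op 6: gossip N2<->N3 -> N2.N0=(suspect,v1) N2.N1=(dead,v1) N2.N2=(alive,v0) N2.N3=(suspect,v1) | N3.N0=(suspect,v1) N3.N1=(suspect,v1) N3.N2=(alive,v0) N3.N3=(suspect,v1)
Op 7: gossip N0<->N2 -> N0.N0=(suspect,v1) N0.N1=(dead,v1) N0.N2=(alive,v0) N0.N3=(suspect,v1) | N2.N0=(suspect,v1) N2.N1=(dead,v1) N2.N2=(alive,v0) N2.N3=(suspect,v1)
Op 8: N0 marks N3=alive -> (alive,v2)
Op 9: gossip N1<->N0 -> N1.N0=(suspect,v1) N1.N1=(dead,v1) N1.N2=(alive,v0) N1.N3=(alive,v2) | N0.N0=(suspect,v1) N0.N1=(dead,v1) N0.N2=(alive,v0) N0.N3=(alive,v2)

Answer: alive 2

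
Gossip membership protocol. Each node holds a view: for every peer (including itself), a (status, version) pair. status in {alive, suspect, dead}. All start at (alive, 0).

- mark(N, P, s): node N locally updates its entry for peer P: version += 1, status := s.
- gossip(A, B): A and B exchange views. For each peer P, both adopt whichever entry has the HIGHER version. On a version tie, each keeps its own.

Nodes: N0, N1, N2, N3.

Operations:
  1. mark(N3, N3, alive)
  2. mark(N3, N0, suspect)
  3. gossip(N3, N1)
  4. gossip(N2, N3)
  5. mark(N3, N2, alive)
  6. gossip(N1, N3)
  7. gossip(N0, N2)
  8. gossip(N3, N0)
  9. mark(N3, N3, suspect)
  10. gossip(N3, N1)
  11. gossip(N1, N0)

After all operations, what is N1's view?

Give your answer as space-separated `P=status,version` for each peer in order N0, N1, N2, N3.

Op 1: N3 marks N3=alive -> (alive,v1)
Op 2: N3 marks N0=suspect -> (suspect,v1)
Op 3: gossip N3<->N1 -> N3.N0=(suspect,v1) N3.N1=(alive,v0) N3.N2=(alive,v0) N3.N3=(alive,v1) | N1.N0=(suspect,v1) N1.N1=(alive,v0) N1.N2=(alive,v0) N1.N3=(alive,v1)
Op 4: gossip N2<->N3 -> N2.N0=(suspect,v1) N2.N1=(alive,v0) N2.N2=(alive,v0) N2.N3=(alive,v1) | N3.N0=(suspect,v1) N3.N1=(alive,v0) N3.N2=(alive,v0) N3.N3=(alive,v1)
Op 5: N3 marks N2=alive -> (alive,v1)
Op 6: gossip N1<->N3 -> N1.N0=(suspect,v1) N1.N1=(alive,v0) N1.N2=(alive,v1) N1.N3=(alive,v1) | N3.N0=(suspect,v1) N3.N1=(alive,v0) N3.N2=(alive,v1) N3.N3=(alive,v1)
Op 7: gossip N0<->N2 -> N0.N0=(suspect,v1) N0.N1=(alive,v0) N0.N2=(alive,v0) N0.N3=(alive,v1) | N2.N0=(suspect,v1) N2.N1=(alive,v0) N2.N2=(alive,v0) N2.N3=(alive,v1)
Op 8: gossip N3<->N0 -> N3.N0=(suspect,v1) N3.N1=(alive,v0) N3.N2=(alive,v1) N3.N3=(alive,v1) | N0.N0=(suspect,v1) N0.N1=(alive,v0) N0.N2=(alive,v1) N0.N3=(alive,v1)
Op 9: N3 marks N3=suspect -> (suspect,v2)
Op 10: gossip N3<->N1 -> N3.N0=(suspect,v1) N3.N1=(alive,v0) N3.N2=(alive,v1) N3.N3=(suspect,v2) | N1.N0=(suspect,v1) N1.N1=(alive,v0) N1.N2=(alive,v1) N1.N3=(suspect,v2)
Op 11: gossip N1<->N0 -> N1.N0=(suspect,v1) N1.N1=(alive,v0) N1.N2=(alive,v1) N1.N3=(suspect,v2) | N0.N0=(suspect,v1) N0.N1=(alive,v0) N0.N2=(alive,v1) N0.N3=(suspect,v2)

Answer: N0=suspect,1 N1=alive,0 N2=alive,1 N3=suspect,2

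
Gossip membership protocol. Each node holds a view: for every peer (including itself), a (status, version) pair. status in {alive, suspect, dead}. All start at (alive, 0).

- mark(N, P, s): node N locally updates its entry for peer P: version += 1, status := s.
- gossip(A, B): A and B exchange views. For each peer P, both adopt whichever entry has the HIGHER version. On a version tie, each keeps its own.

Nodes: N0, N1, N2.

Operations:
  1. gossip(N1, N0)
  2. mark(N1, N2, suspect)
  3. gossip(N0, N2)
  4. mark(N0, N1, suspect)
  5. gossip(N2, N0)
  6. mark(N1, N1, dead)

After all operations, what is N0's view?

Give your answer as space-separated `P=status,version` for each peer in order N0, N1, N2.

Answer: N0=alive,0 N1=suspect,1 N2=alive,0

Derivation:
Op 1: gossip N1<->N0 -> N1.N0=(alive,v0) N1.N1=(alive,v0) N1.N2=(alive,v0) | N0.N0=(alive,v0) N0.N1=(alive,v0) N0.N2=(alive,v0)
Op 2: N1 marks N2=suspect -> (suspect,v1)
Op 3: gossip N0<->N2 -> N0.N0=(alive,v0) N0.N1=(alive,v0) N0.N2=(alive,v0) | N2.N0=(alive,v0) N2.N1=(alive,v0) N2.N2=(alive,v0)
Op 4: N0 marks N1=suspect -> (suspect,v1)
Op 5: gossip N2<->N0 -> N2.N0=(alive,v0) N2.N1=(suspect,v1) N2.N2=(alive,v0) | N0.N0=(alive,v0) N0.N1=(suspect,v1) N0.N2=(alive,v0)
Op 6: N1 marks N1=dead -> (dead,v1)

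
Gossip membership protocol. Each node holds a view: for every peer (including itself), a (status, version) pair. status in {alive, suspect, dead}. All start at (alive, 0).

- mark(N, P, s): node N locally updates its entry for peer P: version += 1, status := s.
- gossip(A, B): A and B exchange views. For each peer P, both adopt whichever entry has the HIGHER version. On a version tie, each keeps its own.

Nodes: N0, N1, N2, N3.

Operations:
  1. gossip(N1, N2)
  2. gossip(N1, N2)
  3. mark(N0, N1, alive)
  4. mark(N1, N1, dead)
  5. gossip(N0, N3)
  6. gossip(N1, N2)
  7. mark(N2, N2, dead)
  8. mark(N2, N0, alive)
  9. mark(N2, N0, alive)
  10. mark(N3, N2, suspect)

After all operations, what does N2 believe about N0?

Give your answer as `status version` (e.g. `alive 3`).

Op 1: gossip N1<->N2 -> N1.N0=(alive,v0) N1.N1=(alive,v0) N1.N2=(alive,v0) N1.N3=(alive,v0) | N2.N0=(alive,v0) N2.N1=(alive,v0) N2.N2=(alive,v0) N2.N3=(alive,v0)
Op 2: gossip N1<->N2 -> N1.N0=(alive,v0) N1.N1=(alive,v0) N1.N2=(alive,v0) N1.N3=(alive,v0) | N2.N0=(alive,v0) N2.N1=(alive,v0) N2.N2=(alive,v0) N2.N3=(alive,v0)
Op 3: N0 marks N1=alive -> (alive,v1)
Op 4: N1 marks N1=dead -> (dead,v1)
Op 5: gossip N0<->N3 -> N0.N0=(alive,v0) N0.N1=(alive,v1) N0.N2=(alive,v0) N0.N3=(alive,v0) | N3.N0=(alive,v0) N3.N1=(alive,v1) N3.N2=(alive,v0) N3.N3=(alive,v0)
Op 6: gossip N1<->N2 -> N1.N0=(alive,v0) N1.N1=(dead,v1) N1.N2=(alive,v0) N1.N3=(alive,v0) | N2.N0=(alive,v0) N2.N1=(dead,v1) N2.N2=(alive,v0) N2.N3=(alive,v0)
Op 7: N2 marks N2=dead -> (dead,v1)
Op 8: N2 marks N0=alive -> (alive,v1)
Op 9: N2 marks N0=alive -> (alive,v2)
Op 10: N3 marks N2=suspect -> (suspect,v1)

Answer: alive 2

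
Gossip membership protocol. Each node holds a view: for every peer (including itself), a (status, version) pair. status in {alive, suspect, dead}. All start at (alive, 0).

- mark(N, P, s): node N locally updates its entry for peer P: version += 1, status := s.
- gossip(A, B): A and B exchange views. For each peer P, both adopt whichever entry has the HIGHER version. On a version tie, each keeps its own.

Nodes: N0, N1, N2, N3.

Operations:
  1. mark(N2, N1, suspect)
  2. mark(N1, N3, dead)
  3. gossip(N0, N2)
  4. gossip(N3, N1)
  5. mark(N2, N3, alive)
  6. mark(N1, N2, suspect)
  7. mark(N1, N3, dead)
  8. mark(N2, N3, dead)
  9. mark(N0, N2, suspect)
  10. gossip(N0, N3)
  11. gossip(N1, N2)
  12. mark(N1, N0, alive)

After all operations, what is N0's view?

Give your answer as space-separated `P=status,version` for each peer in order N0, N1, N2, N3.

Answer: N0=alive,0 N1=suspect,1 N2=suspect,1 N3=dead,1

Derivation:
Op 1: N2 marks N1=suspect -> (suspect,v1)
Op 2: N1 marks N3=dead -> (dead,v1)
Op 3: gossip N0<->N2 -> N0.N0=(alive,v0) N0.N1=(suspect,v1) N0.N2=(alive,v0) N0.N3=(alive,v0) | N2.N0=(alive,v0) N2.N1=(suspect,v1) N2.N2=(alive,v0) N2.N3=(alive,v0)
Op 4: gossip N3<->N1 -> N3.N0=(alive,v0) N3.N1=(alive,v0) N3.N2=(alive,v0) N3.N3=(dead,v1) | N1.N0=(alive,v0) N1.N1=(alive,v0) N1.N2=(alive,v0) N1.N3=(dead,v1)
Op 5: N2 marks N3=alive -> (alive,v1)
Op 6: N1 marks N2=suspect -> (suspect,v1)
Op 7: N1 marks N3=dead -> (dead,v2)
Op 8: N2 marks N3=dead -> (dead,v2)
Op 9: N0 marks N2=suspect -> (suspect,v1)
Op 10: gossip N0<->N3 -> N0.N0=(alive,v0) N0.N1=(suspect,v1) N0.N2=(suspect,v1) N0.N3=(dead,v1) | N3.N0=(alive,v0) N3.N1=(suspect,v1) N3.N2=(suspect,v1) N3.N3=(dead,v1)
Op 11: gossip N1<->N2 -> N1.N0=(alive,v0) N1.N1=(suspect,v1) N1.N2=(suspect,v1) N1.N3=(dead,v2) | N2.N0=(alive,v0) N2.N1=(suspect,v1) N2.N2=(suspect,v1) N2.N3=(dead,v2)
Op 12: N1 marks N0=alive -> (alive,v1)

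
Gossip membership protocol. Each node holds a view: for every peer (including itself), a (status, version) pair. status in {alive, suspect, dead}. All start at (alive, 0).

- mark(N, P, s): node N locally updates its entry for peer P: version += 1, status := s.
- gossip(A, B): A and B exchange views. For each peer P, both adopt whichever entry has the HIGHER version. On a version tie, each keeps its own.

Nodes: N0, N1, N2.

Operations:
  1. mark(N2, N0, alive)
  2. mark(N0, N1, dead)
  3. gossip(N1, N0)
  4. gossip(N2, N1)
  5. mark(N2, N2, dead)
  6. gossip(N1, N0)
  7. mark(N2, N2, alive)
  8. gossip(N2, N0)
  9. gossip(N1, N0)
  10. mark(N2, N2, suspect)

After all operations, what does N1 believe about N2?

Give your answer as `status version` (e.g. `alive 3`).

Answer: alive 2

Derivation:
Op 1: N2 marks N0=alive -> (alive,v1)
Op 2: N0 marks N1=dead -> (dead,v1)
Op 3: gossip N1<->N0 -> N1.N0=(alive,v0) N1.N1=(dead,v1) N1.N2=(alive,v0) | N0.N0=(alive,v0) N0.N1=(dead,v1) N0.N2=(alive,v0)
Op 4: gossip N2<->N1 -> N2.N0=(alive,v1) N2.N1=(dead,v1) N2.N2=(alive,v0) | N1.N0=(alive,v1) N1.N1=(dead,v1) N1.N2=(alive,v0)
Op 5: N2 marks N2=dead -> (dead,v1)
Op 6: gossip N1<->N0 -> N1.N0=(alive,v1) N1.N1=(dead,v1) N1.N2=(alive,v0) | N0.N0=(alive,v1) N0.N1=(dead,v1) N0.N2=(alive,v0)
Op 7: N2 marks N2=alive -> (alive,v2)
Op 8: gossip N2<->N0 -> N2.N0=(alive,v1) N2.N1=(dead,v1) N2.N2=(alive,v2) | N0.N0=(alive,v1) N0.N1=(dead,v1) N0.N2=(alive,v2)
Op 9: gossip N1<->N0 -> N1.N0=(alive,v1) N1.N1=(dead,v1) N1.N2=(alive,v2) | N0.N0=(alive,v1) N0.N1=(dead,v1) N0.N2=(alive,v2)
Op 10: N2 marks N2=suspect -> (suspect,v3)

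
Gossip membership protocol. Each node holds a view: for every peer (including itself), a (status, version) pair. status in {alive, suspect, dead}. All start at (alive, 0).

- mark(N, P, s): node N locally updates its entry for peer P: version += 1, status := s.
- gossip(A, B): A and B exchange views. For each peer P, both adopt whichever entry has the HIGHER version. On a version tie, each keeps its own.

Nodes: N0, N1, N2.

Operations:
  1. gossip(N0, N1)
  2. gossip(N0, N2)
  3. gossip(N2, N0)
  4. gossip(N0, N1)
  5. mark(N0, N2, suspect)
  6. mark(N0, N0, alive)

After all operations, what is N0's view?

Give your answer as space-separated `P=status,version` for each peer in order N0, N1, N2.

Op 1: gossip N0<->N1 -> N0.N0=(alive,v0) N0.N1=(alive,v0) N0.N2=(alive,v0) | N1.N0=(alive,v0) N1.N1=(alive,v0) N1.N2=(alive,v0)
Op 2: gossip N0<->N2 -> N0.N0=(alive,v0) N0.N1=(alive,v0) N0.N2=(alive,v0) | N2.N0=(alive,v0) N2.N1=(alive,v0) N2.N2=(alive,v0)
Op 3: gossip N2<->N0 -> N2.N0=(alive,v0) N2.N1=(alive,v0) N2.N2=(alive,v0) | N0.N0=(alive,v0) N0.N1=(alive,v0) N0.N2=(alive,v0)
Op 4: gossip N0<->N1 -> N0.N0=(alive,v0) N0.N1=(alive,v0) N0.N2=(alive,v0) | N1.N0=(alive,v0) N1.N1=(alive,v0) N1.N2=(alive,v0)
Op 5: N0 marks N2=suspect -> (suspect,v1)
Op 6: N0 marks N0=alive -> (alive,v1)

Answer: N0=alive,1 N1=alive,0 N2=suspect,1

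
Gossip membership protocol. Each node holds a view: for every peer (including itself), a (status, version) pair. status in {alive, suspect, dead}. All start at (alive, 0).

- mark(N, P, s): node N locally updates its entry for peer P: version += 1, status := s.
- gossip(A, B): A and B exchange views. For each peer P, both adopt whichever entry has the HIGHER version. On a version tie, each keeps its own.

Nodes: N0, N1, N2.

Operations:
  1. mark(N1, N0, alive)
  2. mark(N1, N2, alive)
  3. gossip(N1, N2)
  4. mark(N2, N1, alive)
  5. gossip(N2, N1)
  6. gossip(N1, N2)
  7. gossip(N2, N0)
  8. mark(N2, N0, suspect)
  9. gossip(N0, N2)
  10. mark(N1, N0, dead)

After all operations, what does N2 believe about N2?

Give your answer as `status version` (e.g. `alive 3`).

Answer: alive 1

Derivation:
Op 1: N1 marks N0=alive -> (alive,v1)
Op 2: N1 marks N2=alive -> (alive,v1)
Op 3: gossip N1<->N2 -> N1.N0=(alive,v1) N1.N1=(alive,v0) N1.N2=(alive,v1) | N2.N0=(alive,v1) N2.N1=(alive,v0) N2.N2=(alive,v1)
Op 4: N2 marks N1=alive -> (alive,v1)
Op 5: gossip N2<->N1 -> N2.N0=(alive,v1) N2.N1=(alive,v1) N2.N2=(alive,v1) | N1.N0=(alive,v1) N1.N1=(alive,v1) N1.N2=(alive,v1)
Op 6: gossip N1<->N2 -> N1.N0=(alive,v1) N1.N1=(alive,v1) N1.N2=(alive,v1) | N2.N0=(alive,v1) N2.N1=(alive,v1) N2.N2=(alive,v1)
Op 7: gossip N2<->N0 -> N2.N0=(alive,v1) N2.N1=(alive,v1) N2.N2=(alive,v1) | N0.N0=(alive,v1) N0.N1=(alive,v1) N0.N2=(alive,v1)
Op 8: N2 marks N0=suspect -> (suspect,v2)
Op 9: gossip N0<->N2 -> N0.N0=(suspect,v2) N0.N1=(alive,v1) N0.N2=(alive,v1) | N2.N0=(suspect,v2) N2.N1=(alive,v1) N2.N2=(alive,v1)
Op 10: N1 marks N0=dead -> (dead,v2)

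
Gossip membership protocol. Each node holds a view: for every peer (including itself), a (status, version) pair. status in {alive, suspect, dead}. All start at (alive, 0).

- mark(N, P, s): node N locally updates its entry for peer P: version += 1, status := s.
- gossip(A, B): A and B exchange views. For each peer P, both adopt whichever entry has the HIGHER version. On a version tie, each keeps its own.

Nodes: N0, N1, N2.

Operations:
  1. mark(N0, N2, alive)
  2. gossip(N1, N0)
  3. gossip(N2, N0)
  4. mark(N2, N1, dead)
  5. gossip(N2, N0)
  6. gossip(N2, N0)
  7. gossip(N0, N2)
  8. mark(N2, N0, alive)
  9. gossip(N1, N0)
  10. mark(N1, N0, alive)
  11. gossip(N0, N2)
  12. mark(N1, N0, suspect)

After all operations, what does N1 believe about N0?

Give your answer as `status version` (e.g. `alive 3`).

Op 1: N0 marks N2=alive -> (alive,v1)
Op 2: gossip N1<->N0 -> N1.N0=(alive,v0) N1.N1=(alive,v0) N1.N2=(alive,v1) | N0.N0=(alive,v0) N0.N1=(alive,v0) N0.N2=(alive,v1)
Op 3: gossip N2<->N0 -> N2.N0=(alive,v0) N2.N1=(alive,v0) N2.N2=(alive,v1) | N0.N0=(alive,v0) N0.N1=(alive,v0) N0.N2=(alive,v1)
Op 4: N2 marks N1=dead -> (dead,v1)
Op 5: gossip N2<->N0 -> N2.N0=(alive,v0) N2.N1=(dead,v1) N2.N2=(alive,v1) | N0.N0=(alive,v0) N0.N1=(dead,v1) N0.N2=(alive,v1)
Op 6: gossip N2<->N0 -> N2.N0=(alive,v0) N2.N1=(dead,v1) N2.N2=(alive,v1) | N0.N0=(alive,v0) N0.N1=(dead,v1) N0.N2=(alive,v1)
Op 7: gossip N0<->N2 -> N0.N0=(alive,v0) N0.N1=(dead,v1) N0.N2=(alive,v1) | N2.N0=(alive,v0) N2.N1=(dead,v1) N2.N2=(alive,v1)
Op 8: N2 marks N0=alive -> (alive,v1)
Op 9: gossip N1<->N0 -> N1.N0=(alive,v0) N1.N1=(dead,v1) N1.N2=(alive,v1) | N0.N0=(alive,v0) N0.N1=(dead,v1) N0.N2=(alive,v1)
Op 10: N1 marks N0=alive -> (alive,v1)
Op 11: gossip N0<->N2 -> N0.N0=(alive,v1) N0.N1=(dead,v1) N0.N2=(alive,v1) | N2.N0=(alive,v1) N2.N1=(dead,v1) N2.N2=(alive,v1)
Op 12: N1 marks N0=suspect -> (suspect,v2)

Answer: suspect 2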